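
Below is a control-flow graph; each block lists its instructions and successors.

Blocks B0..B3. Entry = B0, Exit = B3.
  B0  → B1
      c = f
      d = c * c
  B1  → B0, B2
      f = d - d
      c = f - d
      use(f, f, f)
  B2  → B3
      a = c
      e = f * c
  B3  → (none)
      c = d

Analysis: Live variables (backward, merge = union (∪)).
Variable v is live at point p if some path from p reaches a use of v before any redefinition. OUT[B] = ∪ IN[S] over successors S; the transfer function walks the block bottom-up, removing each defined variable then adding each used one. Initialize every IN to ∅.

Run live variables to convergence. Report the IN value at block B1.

Per-block solution:
  B0:  IN={f}  OUT={d}
  B1:  IN={d}  OUT={c, d, f}
  B2:  IN={c, d, f}  OUT={d}
  B3:  IN={d}  OUT={}

Merge at B1: OUT[B1] = IN[B0] ⊔ IN[B2] = {c, d, f}
Applying B1's transfer function to that OUT value gives IN[B1] (row B1 above).

Answer: {d}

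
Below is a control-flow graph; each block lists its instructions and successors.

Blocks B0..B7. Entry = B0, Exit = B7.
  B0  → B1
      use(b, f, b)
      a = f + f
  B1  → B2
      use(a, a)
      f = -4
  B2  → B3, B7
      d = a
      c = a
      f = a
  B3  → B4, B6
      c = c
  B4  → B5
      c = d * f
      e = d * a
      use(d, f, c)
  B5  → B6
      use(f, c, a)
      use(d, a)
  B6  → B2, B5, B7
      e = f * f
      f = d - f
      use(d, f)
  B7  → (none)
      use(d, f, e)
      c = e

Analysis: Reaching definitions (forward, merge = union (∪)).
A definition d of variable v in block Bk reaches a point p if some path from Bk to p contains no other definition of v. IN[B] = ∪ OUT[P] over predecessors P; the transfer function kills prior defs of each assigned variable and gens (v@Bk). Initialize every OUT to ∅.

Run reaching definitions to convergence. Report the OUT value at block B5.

Converged values:
  B0:  IN={}  OUT={a@B0}
  B1:  IN={a@B0}  OUT={a@B0, f@B1}
  B2:  IN={a@B0, c@B3, c@B4, d@B2, e@B6, f@B1, f@B6}  OUT={a@B0, c@B2, d@B2, e@B6, f@B2}
  B3:  IN={a@B0, c@B2, d@B2, e@B6, f@B2}  OUT={a@B0, c@B3, d@B2, e@B6, f@B2}
  B4:  IN={a@B0, c@B3, d@B2, e@B6, f@B2}  OUT={a@B0, c@B4, d@B2, e@B4, f@B2}
  B5:  IN={a@B0, c@B3, c@B4, d@B2, e@B4, e@B6, f@B2, f@B6}  OUT={a@B0, c@B3, c@B4, d@B2, e@B4, e@B6, f@B2, f@B6}
  B6:  IN={a@B0, c@B3, c@B4, d@B2, e@B4, e@B6, f@B2, f@B6}  OUT={a@B0, c@B3, c@B4, d@B2, e@B6, f@B6}
  B7:  IN={a@B0, c@B2, c@B3, c@B4, d@B2, e@B6, f@B2, f@B6}  OUT={a@B0, c@B7, d@B2, e@B6, f@B2, f@B6}

Merge at B5: IN[B5] = OUT[B4] ⊔ OUT[B6] = {a@B0, c@B3, c@B4, d@B2, e@B4, e@B6, f@B2, f@B6}
Applying B5's transfer function to that IN value gives OUT[B5] (row B5 above).

Answer: {a@B0, c@B3, c@B4, d@B2, e@B4, e@B6, f@B2, f@B6}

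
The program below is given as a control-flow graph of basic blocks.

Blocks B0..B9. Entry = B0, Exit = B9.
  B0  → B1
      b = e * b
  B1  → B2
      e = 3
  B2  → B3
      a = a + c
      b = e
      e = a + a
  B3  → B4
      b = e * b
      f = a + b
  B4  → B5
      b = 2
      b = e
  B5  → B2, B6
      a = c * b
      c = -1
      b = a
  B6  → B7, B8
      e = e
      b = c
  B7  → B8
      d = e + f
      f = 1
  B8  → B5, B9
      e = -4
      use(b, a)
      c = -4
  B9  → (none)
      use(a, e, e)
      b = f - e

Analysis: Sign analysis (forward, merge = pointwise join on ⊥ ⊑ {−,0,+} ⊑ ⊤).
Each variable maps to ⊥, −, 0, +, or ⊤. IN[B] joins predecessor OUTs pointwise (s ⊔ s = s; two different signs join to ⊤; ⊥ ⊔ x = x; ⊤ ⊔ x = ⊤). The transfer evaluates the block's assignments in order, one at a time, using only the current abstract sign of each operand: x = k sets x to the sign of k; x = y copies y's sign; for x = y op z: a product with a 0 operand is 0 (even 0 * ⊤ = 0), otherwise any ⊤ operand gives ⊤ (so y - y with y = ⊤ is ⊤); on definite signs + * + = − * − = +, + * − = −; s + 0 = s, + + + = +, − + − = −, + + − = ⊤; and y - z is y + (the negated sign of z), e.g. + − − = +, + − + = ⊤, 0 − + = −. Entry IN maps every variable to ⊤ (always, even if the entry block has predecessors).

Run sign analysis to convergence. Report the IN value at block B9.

Answer: {a: ⊤, b: -, c: -, d: ⊤, e: -, f: ⊤}

Derivation:
Fixpoint table:
  B0:   IN=(all ⊤)   OUT=(all ⊤)
  B1:   IN=(all ⊤)   OUT={e:+; rest ⊤}
  B2:   IN=(all ⊤)   OUT=(all ⊤)
  B3:   IN=(all ⊤)   OUT=(all ⊤)
  B4:   IN=(all ⊤)   OUT=(all ⊤)
  B5:   IN=(all ⊤)   OUT={c:-; rest ⊤}
  B6:   IN={c:-; rest ⊤}   OUT={b:-, c:-; rest ⊤}
  B7:   IN={b:-, c:-; rest ⊤}   OUT={b:-, c:-, f:+; rest ⊤}
  B8:   IN={b:-, c:-; rest ⊤}   OUT={b:-, c:-, e:-; rest ⊤}
  B9:   IN={b:-, c:-, e:-; rest ⊤}   OUT={c:-, e:-; rest ⊤}

Merge at B9: IN[B9] = OUT[B8] = {a: ⊤, b: -, c: -, d: ⊤, e: -, f: ⊤}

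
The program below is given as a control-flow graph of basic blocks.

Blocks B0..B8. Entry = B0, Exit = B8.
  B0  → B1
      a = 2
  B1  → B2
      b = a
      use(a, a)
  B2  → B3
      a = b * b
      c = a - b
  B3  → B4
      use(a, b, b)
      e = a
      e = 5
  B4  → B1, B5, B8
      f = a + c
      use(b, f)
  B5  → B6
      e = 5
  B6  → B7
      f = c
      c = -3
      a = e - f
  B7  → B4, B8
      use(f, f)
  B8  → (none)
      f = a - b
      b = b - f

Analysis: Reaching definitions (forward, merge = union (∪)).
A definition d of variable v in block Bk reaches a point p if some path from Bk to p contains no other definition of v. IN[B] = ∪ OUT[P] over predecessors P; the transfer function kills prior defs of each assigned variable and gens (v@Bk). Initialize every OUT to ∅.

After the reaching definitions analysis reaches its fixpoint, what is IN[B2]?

Per-block solution:
  B0:  IN={}  OUT={a@B0}
  B1:  IN={a@B0, a@B2, a@B6, b@B1, c@B2, c@B6, e@B3, e@B5, f@B4}  OUT={a@B0, a@B2, a@B6, b@B1, c@B2, c@B6, e@B3, e@B5, f@B4}
  B2:  IN={a@B0, a@B2, a@B6, b@B1, c@B2, c@B6, e@B3, e@B5, f@B4}  OUT={a@B2, b@B1, c@B2, e@B3, e@B5, f@B4}
  B3:  IN={a@B2, b@B1, c@B2, e@B3, e@B5, f@B4}  OUT={a@B2, b@B1, c@B2, e@B3, f@B4}
  B4:  IN={a@B2, a@B6, b@B1, c@B2, c@B6, e@B3, e@B5, f@B4, f@B6}  OUT={a@B2, a@B6, b@B1, c@B2, c@B6, e@B3, e@B5, f@B4}
  B5:  IN={a@B2, a@B6, b@B1, c@B2, c@B6, e@B3, e@B5, f@B4}  OUT={a@B2, a@B6, b@B1, c@B2, c@B6, e@B5, f@B4}
  B6:  IN={a@B2, a@B6, b@B1, c@B2, c@B6, e@B5, f@B4}  OUT={a@B6, b@B1, c@B6, e@B5, f@B6}
  B7:  IN={a@B6, b@B1, c@B6, e@B5, f@B6}  OUT={a@B6, b@B1, c@B6, e@B5, f@B6}
  B8:  IN={a@B2, a@B6, b@B1, c@B2, c@B6, e@B3, e@B5, f@B4, f@B6}  OUT={a@B2, a@B6, b@B8, c@B2, c@B6, e@B3, e@B5, f@B8}

Merge at B2: IN[B2] = OUT[B1] = {a@B0, a@B2, a@B6, b@B1, c@B2, c@B6, e@B3, e@B5, f@B4}

Answer: {a@B0, a@B2, a@B6, b@B1, c@B2, c@B6, e@B3, e@B5, f@B4}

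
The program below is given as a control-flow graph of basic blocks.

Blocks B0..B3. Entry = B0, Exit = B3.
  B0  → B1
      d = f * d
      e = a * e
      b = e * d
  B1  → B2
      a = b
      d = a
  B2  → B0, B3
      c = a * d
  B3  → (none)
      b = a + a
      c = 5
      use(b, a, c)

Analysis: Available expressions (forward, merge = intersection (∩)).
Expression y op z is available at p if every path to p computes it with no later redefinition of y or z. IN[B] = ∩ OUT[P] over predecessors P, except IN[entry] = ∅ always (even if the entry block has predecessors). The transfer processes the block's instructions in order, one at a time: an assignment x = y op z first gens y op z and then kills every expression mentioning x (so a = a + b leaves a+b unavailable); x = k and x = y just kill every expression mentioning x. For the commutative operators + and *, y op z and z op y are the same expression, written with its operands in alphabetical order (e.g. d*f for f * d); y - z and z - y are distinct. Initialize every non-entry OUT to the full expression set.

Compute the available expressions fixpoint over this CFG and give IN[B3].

Answer: {a*d}

Trace:
Per-block solution:
  B0: | IN={} | OUT={d*e}
  B1: | IN={d*e} | OUT={}
  B2: | IN={} | OUT={a*d}
  B3: | IN={a*d} | OUT={a*d, a+a}

Merge at B3: IN[B3] = OUT[B2] = {a*d}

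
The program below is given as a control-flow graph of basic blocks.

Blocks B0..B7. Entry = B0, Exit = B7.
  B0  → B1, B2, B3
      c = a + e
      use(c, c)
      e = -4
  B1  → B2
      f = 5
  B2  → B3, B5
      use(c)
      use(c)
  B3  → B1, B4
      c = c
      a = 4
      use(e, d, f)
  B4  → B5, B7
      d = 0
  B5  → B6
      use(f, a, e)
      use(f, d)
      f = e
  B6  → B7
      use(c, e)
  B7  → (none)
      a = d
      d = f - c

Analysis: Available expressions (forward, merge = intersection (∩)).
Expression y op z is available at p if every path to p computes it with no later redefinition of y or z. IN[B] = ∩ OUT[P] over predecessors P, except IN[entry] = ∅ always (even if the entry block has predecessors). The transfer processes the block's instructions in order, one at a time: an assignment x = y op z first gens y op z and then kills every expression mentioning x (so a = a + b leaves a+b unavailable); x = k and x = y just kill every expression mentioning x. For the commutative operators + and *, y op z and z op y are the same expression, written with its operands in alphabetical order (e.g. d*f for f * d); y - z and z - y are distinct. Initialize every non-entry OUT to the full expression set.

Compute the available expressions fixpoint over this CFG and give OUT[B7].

Answer: {f-c}

Working:
Per-block solution:
  B0:  IN={}  OUT={}
  B1:  IN={}  OUT={}
  B2:  IN={}  OUT={}
  B3:  IN={}  OUT={}
  B4:  IN={}  OUT={}
  B5:  IN={}  OUT={}
  B6:  IN={}  OUT={}
  B7:  IN={}  OUT={f-c}

Merge at B7: IN[B7] = OUT[B4] ∩ OUT[B6] = {}
Applying B7's transfer function to that IN value gives OUT[B7] (row B7 above).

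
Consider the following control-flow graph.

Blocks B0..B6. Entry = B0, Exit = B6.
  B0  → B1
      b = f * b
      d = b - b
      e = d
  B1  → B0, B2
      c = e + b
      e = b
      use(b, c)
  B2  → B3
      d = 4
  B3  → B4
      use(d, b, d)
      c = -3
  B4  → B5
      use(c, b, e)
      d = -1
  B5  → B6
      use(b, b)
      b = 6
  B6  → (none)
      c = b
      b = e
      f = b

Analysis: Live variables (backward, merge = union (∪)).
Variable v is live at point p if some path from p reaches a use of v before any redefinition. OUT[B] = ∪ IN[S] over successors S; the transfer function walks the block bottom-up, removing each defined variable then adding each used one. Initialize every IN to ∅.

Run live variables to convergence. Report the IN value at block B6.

Fixpoint table:
  B0:  IN={b, f}  OUT={b, e, f}
  B1:  IN={b, e, f}  OUT={b, e, f}
  B2:  IN={b, e}  OUT={b, d, e}
  B3:  IN={b, d, e}  OUT={b, c, e}
  B4:  IN={b, c, e}  OUT={b, e}
  B5:  IN={b, e}  OUT={b, e}
  B6:  IN={b, e}  OUT={}

B6 is the boundary node: OUT[B6] = {}
Applying B6's transfer function to that OUT value gives IN[B6] (row B6 above).

Answer: {b, e}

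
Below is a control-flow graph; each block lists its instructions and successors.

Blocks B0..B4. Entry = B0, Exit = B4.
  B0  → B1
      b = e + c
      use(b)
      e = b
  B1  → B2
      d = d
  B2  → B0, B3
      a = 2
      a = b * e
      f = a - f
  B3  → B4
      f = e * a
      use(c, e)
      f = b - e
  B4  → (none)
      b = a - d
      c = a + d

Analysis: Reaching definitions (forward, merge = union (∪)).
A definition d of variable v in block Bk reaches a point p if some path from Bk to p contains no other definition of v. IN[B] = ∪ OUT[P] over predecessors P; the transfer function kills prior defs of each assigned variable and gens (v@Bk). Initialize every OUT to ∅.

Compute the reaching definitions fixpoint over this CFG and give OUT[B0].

Answer: {a@B2, b@B0, d@B1, e@B0, f@B2}

Derivation:
Per-block solution:
  B0:   IN={a@B2, b@B0, d@B1, e@B0, f@B2}   OUT={a@B2, b@B0, d@B1, e@B0, f@B2}
  B1:   IN={a@B2, b@B0, d@B1, e@B0, f@B2}   OUT={a@B2, b@B0, d@B1, e@B0, f@B2}
  B2:   IN={a@B2, b@B0, d@B1, e@B0, f@B2}   OUT={a@B2, b@B0, d@B1, e@B0, f@B2}
  B3:   IN={a@B2, b@B0, d@B1, e@B0, f@B2}   OUT={a@B2, b@B0, d@B1, e@B0, f@B3}
  B4:   IN={a@B2, b@B0, d@B1, e@B0, f@B3}   OUT={a@B2, b@B4, c@B4, d@B1, e@B0, f@B3}

Merge at B0 (entry node, so the boundary value {} is joined with the incoming edge(s)): IN[B0] = {} ⊔ OUT[B2] = {a@B2, b@B0, d@B1, e@B0, f@B2}
Applying B0's transfer function to that IN value gives OUT[B0] (row B0 above).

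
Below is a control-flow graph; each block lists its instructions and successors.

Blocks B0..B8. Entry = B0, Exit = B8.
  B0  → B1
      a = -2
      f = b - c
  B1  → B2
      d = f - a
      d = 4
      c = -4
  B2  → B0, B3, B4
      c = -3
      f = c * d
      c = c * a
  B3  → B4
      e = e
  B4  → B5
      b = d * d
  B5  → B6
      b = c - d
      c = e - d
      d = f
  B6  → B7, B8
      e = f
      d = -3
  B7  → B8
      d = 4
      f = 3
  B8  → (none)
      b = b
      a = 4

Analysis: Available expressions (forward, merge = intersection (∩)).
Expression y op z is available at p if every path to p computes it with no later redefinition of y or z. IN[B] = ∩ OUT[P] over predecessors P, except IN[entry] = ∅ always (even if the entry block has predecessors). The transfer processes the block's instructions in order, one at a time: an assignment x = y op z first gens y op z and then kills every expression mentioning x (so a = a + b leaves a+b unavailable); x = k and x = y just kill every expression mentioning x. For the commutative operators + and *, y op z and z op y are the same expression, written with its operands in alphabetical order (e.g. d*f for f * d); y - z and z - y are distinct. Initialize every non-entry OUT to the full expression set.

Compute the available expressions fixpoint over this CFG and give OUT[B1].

Answer: {f-a}

Working:
Fixpoint table:
  B0:   IN={}   OUT={b-c}
  B1:   IN={b-c}   OUT={f-a}
  B2:   IN={f-a}   OUT={}
  B3:   IN={}   OUT={}
  B4:   IN={}   OUT={d*d}
  B5:   IN={d*d}   OUT={}
  B6:   IN={}   OUT={}
  B7:   IN={}   OUT={}
  B8:   IN={}   OUT={}

Merge at B1: IN[B1] = OUT[B0] = {b-c}
Applying B1's transfer function to that IN value gives OUT[B1] (row B1 above).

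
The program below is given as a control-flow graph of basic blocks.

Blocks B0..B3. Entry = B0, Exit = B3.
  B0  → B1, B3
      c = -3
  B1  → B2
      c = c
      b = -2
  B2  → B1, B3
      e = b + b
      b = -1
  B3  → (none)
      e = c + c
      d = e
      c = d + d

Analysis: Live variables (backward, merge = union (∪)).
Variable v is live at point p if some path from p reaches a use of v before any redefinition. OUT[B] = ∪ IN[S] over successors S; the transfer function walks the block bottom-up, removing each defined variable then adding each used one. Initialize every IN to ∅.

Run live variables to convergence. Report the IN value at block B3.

Answer: {c}

Working:
Converged values:
  B0: | IN={} | OUT={c}
  B1: | IN={c} | OUT={b, c}
  B2: | IN={b, c} | OUT={c}
  B3: | IN={c} | OUT={}

B3 is the boundary node: OUT[B3] = {}
Applying B3's transfer function to that OUT value gives IN[B3] (row B3 above).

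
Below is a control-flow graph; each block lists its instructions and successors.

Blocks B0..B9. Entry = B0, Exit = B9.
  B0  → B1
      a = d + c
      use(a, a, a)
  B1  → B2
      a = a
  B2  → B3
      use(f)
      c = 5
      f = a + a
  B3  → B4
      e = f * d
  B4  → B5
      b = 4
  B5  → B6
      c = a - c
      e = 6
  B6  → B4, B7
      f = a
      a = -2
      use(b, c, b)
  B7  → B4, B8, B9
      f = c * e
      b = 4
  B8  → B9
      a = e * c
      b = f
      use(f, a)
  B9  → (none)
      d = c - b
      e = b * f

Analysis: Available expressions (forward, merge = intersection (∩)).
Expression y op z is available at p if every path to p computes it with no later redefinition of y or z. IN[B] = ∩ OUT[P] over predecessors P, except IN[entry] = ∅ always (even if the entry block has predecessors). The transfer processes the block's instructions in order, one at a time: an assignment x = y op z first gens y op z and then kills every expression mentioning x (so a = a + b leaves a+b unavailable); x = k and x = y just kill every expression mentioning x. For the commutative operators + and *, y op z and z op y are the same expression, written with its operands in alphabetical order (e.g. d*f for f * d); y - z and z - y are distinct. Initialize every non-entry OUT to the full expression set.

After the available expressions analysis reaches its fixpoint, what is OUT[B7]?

Fixpoint table:
  B0:   IN={}   OUT={c+d}
  B1:   IN={c+d}   OUT={c+d}
  B2:   IN={c+d}   OUT={a+a}
  B3:   IN={a+a}   OUT={a+a, d*f}
  B4:   IN={}   OUT={}
  B5:   IN={}   OUT={}
  B6:   IN={}   OUT={}
  B7:   IN={}   OUT={c*e}
  B8:   IN={c*e}   OUT={c*e}
  B9:   IN={c*e}   OUT={b*f, c-b}

Merge at B7: IN[B7] = OUT[B6] = {}
Applying B7's transfer function to that IN value gives OUT[B7] (row B7 above).

Answer: {c*e}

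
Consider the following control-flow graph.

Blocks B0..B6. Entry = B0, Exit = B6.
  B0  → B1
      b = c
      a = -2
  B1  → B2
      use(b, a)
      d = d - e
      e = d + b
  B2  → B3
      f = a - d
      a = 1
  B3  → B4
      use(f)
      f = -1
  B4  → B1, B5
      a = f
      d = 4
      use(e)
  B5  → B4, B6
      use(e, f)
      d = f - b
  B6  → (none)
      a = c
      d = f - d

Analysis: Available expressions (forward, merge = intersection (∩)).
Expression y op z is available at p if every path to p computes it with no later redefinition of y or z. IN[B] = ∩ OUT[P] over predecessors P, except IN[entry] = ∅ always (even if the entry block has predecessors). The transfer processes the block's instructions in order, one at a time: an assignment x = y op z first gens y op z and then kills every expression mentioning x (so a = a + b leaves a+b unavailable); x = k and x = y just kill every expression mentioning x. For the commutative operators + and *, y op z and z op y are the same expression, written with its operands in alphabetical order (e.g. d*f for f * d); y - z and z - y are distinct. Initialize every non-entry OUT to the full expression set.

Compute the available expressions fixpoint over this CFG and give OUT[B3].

Fixpoint table:
  B0:   IN={}   OUT={}
  B1:   IN={}   OUT={b+d}
  B2:   IN={b+d}   OUT={b+d}
  B3:   IN={b+d}   OUT={b+d}
  B4:   IN={}   OUT={}
  B5:   IN={}   OUT={f-b}
  B6:   IN={f-b}   OUT={f-b}

Merge at B3: IN[B3] = OUT[B2] = {b+d}
Applying B3's transfer function to that IN value gives OUT[B3] (row B3 above).

Answer: {b+d}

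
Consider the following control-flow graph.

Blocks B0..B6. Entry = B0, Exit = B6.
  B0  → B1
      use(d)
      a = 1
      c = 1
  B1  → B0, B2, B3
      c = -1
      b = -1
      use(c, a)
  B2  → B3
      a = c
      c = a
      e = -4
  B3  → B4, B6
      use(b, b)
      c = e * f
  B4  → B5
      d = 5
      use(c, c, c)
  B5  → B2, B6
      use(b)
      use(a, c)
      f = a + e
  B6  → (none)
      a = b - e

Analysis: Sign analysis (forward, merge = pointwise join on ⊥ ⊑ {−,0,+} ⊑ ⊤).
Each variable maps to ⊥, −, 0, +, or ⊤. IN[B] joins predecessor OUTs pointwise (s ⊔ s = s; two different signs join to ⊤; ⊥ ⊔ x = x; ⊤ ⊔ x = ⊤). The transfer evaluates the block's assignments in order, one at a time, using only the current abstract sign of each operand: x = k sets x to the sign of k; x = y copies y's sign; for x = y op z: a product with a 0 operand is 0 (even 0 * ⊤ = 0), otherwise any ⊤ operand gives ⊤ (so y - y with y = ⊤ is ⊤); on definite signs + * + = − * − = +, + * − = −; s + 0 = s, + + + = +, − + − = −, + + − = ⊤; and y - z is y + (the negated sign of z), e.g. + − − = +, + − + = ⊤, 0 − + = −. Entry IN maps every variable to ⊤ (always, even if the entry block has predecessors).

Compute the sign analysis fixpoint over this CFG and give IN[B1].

Per-block solution:
  B0: | IN=(all ⊤) | OUT={a:+, c:+; rest ⊤}
  B1: | IN={a:+, c:+; rest ⊤} | OUT={a:+, b:-, c:-; rest ⊤}
  B2: | IN={b:-; rest ⊤} | OUT={b:-, e:-; rest ⊤}
  B3: | IN={b:-; rest ⊤} | OUT={b:-; rest ⊤}
  B4: | IN={b:-; rest ⊤} | OUT={b:-, d:+; rest ⊤}
  B5: | IN={b:-, d:+; rest ⊤} | OUT={b:-, d:+; rest ⊤}
  B6: | IN={b:-; rest ⊤} | OUT={b:-; rest ⊤}

Merge at B1: IN[B1] = OUT[B0] = {a: +, b: ⊤, c: +, d: ⊤, e: ⊤, f: ⊤}

Answer: {a: +, b: ⊤, c: +, d: ⊤, e: ⊤, f: ⊤}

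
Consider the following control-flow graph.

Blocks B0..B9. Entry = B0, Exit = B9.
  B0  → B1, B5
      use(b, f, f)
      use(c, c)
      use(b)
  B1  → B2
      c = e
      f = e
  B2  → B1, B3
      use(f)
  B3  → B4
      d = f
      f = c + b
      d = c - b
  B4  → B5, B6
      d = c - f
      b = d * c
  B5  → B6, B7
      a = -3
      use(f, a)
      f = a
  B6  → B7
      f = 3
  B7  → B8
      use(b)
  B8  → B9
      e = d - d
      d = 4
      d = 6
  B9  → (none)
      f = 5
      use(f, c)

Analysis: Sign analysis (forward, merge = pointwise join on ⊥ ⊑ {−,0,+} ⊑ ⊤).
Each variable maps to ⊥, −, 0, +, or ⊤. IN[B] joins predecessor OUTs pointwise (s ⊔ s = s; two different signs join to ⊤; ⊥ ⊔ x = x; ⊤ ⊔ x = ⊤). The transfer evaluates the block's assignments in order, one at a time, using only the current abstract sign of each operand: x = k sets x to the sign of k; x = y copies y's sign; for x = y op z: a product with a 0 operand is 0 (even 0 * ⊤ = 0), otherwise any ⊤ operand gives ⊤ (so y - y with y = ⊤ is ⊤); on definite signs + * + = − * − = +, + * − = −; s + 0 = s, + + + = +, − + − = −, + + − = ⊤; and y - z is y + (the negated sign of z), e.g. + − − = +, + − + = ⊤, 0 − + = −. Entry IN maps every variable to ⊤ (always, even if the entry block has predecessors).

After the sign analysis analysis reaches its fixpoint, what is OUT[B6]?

Converged values:
  B0:   IN=(all ⊤)   OUT=(all ⊤)
  B1:   IN=(all ⊤)   OUT=(all ⊤)
  B2:   IN=(all ⊤)   OUT=(all ⊤)
  B3:   IN=(all ⊤)   OUT=(all ⊤)
  B4:   IN=(all ⊤)   OUT=(all ⊤)
  B5:   IN=(all ⊤)   OUT={a:-, f:-; rest ⊤}
  B6:   IN=(all ⊤)   OUT={f:+; rest ⊤}
  B7:   IN=(all ⊤)   OUT=(all ⊤)
  B8:   IN=(all ⊤)   OUT={d:+; rest ⊤}
  B9:   IN={d:+; rest ⊤}   OUT={d:+, f:+; rest ⊤}

Merge at B6: IN[B6] = OUT[B4] ⊔ OUT[B5] = {a: ⊤, b: ⊤, c: ⊤, d: ⊤, e: ⊤, f: ⊤}
Applying B6's transfer function to that IN value gives OUT[B6] (row B6 above).

Answer: {a: ⊤, b: ⊤, c: ⊤, d: ⊤, e: ⊤, f: +}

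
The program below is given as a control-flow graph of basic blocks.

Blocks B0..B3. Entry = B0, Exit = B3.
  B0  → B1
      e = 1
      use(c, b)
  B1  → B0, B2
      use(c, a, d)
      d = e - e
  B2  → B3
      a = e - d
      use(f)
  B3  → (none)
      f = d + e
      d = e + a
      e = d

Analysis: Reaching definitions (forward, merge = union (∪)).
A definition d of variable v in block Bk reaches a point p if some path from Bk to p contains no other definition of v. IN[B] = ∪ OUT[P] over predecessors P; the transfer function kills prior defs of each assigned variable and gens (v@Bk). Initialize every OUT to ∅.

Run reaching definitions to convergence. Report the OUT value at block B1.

Fixpoint table:
  B0:   IN={d@B1, e@B0}   OUT={d@B1, e@B0}
  B1:   IN={d@B1, e@B0}   OUT={d@B1, e@B0}
  B2:   IN={d@B1, e@B0}   OUT={a@B2, d@B1, e@B0}
  B3:   IN={a@B2, d@B1, e@B0}   OUT={a@B2, d@B3, e@B3, f@B3}

Merge at B1: IN[B1] = OUT[B0] = {d@B1, e@B0}
Applying B1's transfer function to that IN value gives OUT[B1] (row B1 above).

Answer: {d@B1, e@B0}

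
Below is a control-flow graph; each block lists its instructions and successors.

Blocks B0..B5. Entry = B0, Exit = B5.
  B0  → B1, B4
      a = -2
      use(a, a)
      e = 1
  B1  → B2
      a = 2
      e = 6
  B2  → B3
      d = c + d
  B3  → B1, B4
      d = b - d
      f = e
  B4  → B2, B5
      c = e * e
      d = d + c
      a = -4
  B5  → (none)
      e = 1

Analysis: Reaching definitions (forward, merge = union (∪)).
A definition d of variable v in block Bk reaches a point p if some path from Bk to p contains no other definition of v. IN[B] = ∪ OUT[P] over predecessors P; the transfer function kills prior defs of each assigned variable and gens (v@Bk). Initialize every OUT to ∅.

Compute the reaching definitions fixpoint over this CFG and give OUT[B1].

Answer: {a@B1, c@B4, d@B3, e@B1, f@B3}

Trace:
Fixpoint table:
  B0:  IN={}  OUT={a@B0, e@B0}
  B1:  IN={a@B0, a@B1, a@B4, c@B4, d@B3, e@B0, e@B1, f@B3}  OUT={a@B1, c@B4, d@B3, e@B1, f@B3}
  B2:  IN={a@B1, a@B4, c@B4, d@B3, d@B4, e@B0, e@B1, f@B3}  OUT={a@B1, a@B4, c@B4, d@B2, e@B0, e@B1, f@B3}
  B3:  IN={a@B1, a@B4, c@B4, d@B2, e@B0, e@B1, f@B3}  OUT={a@B1, a@B4, c@B4, d@B3, e@B0, e@B1, f@B3}
  B4:  IN={a@B0, a@B1, a@B4, c@B4, d@B3, e@B0, e@B1, f@B3}  OUT={a@B4, c@B4, d@B4, e@B0, e@B1, f@B3}
  B5:  IN={a@B4, c@B4, d@B4, e@B0, e@B1, f@B3}  OUT={a@B4, c@B4, d@B4, e@B5, f@B3}

Merge at B1: IN[B1] = OUT[B0] ⊔ OUT[B3] = {a@B0, a@B1, a@B4, c@B4, d@B3, e@B0, e@B1, f@B3}
Applying B1's transfer function to that IN value gives OUT[B1] (row B1 above).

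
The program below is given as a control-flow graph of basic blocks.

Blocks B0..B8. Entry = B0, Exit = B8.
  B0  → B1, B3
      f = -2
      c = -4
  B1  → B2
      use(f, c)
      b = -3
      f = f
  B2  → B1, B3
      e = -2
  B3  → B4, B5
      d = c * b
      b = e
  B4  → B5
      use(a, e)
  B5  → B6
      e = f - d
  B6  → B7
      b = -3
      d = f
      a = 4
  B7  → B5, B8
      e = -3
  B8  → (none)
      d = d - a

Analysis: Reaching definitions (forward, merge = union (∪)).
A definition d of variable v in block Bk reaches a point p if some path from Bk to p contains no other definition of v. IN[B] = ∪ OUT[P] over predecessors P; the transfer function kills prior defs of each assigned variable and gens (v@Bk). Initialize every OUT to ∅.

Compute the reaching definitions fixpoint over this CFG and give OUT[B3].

Per-block solution:
  B0:  IN={}  OUT={c@B0, f@B0}
  B1:  IN={b@B1, c@B0, e@B2, f@B0, f@B1}  OUT={b@B1, c@B0, e@B2, f@B1}
  B2:  IN={b@B1, c@B0, e@B2, f@B1}  OUT={b@B1, c@B0, e@B2, f@B1}
  B3:  IN={b@B1, c@B0, e@B2, f@B0, f@B1}  OUT={b@B3, c@B0, d@B3, e@B2, f@B0, f@B1}
  B4:  IN={b@B3, c@B0, d@B3, e@B2, f@B0, f@B1}  OUT={b@B3, c@B0, d@B3, e@B2, f@B0, f@B1}
  B5:  IN={a@B6, b@B3, b@B6, c@B0, d@B3, d@B6, e@B2, e@B7, f@B0, f@B1}  OUT={a@B6, b@B3, b@B6, c@B0, d@B3, d@B6, e@B5, f@B0, f@B1}
  B6:  IN={a@B6, b@B3, b@B6, c@B0, d@B3, d@B6, e@B5, f@B0, f@B1}  OUT={a@B6, b@B6, c@B0, d@B6, e@B5, f@B0, f@B1}
  B7:  IN={a@B6, b@B6, c@B0, d@B6, e@B5, f@B0, f@B1}  OUT={a@B6, b@B6, c@B0, d@B6, e@B7, f@B0, f@B1}
  B8:  IN={a@B6, b@B6, c@B0, d@B6, e@B7, f@B0, f@B1}  OUT={a@B6, b@B6, c@B0, d@B8, e@B7, f@B0, f@B1}

Merge at B3: IN[B3] = OUT[B0] ⊔ OUT[B2] = {b@B1, c@B0, e@B2, f@B0, f@B1}
Applying B3's transfer function to that IN value gives OUT[B3] (row B3 above).

Answer: {b@B3, c@B0, d@B3, e@B2, f@B0, f@B1}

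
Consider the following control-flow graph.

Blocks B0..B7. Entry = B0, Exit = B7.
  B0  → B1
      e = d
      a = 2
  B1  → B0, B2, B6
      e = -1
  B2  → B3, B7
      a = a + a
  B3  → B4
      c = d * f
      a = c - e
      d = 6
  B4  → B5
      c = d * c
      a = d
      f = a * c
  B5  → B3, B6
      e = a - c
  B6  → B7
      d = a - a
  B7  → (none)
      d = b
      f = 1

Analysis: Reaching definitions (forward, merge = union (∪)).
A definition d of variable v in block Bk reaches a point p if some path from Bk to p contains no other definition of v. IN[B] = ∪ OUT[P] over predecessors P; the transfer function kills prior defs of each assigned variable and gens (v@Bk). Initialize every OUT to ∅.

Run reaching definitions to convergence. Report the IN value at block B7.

Converged values:
  B0:  IN={a@B0, e@B1}  OUT={a@B0, e@B0}
  B1:  IN={a@B0, e@B0}  OUT={a@B0, e@B1}
  B2:  IN={a@B0, e@B1}  OUT={a@B2, e@B1}
  B3:  IN={a@B2, a@B4, c@B4, d@B3, e@B1, e@B5, f@B4}  OUT={a@B3, c@B3, d@B3, e@B1, e@B5, f@B4}
  B4:  IN={a@B3, c@B3, d@B3, e@B1, e@B5, f@B4}  OUT={a@B4, c@B4, d@B3, e@B1, e@B5, f@B4}
  B5:  IN={a@B4, c@B4, d@B3, e@B1, e@B5, f@B4}  OUT={a@B4, c@B4, d@B3, e@B5, f@B4}
  B6:  IN={a@B0, a@B4, c@B4, d@B3, e@B1, e@B5, f@B4}  OUT={a@B0, a@B4, c@B4, d@B6, e@B1, e@B5, f@B4}
  B7:  IN={a@B0, a@B2, a@B4, c@B4, d@B6, e@B1, e@B5, f@B4}  OUT={a@B0, a@B2, a@B4, c@B4, d@B7, e@B1, e@B5, f@B7}

Merge at B7: IN[B7] = OUT[B2] ⊔ OUT[B6] = {a@B0, a@B2, a@B4, c@B4, d@B6, e@B1, e@B5, f@B4}

Answer: {a@B0, a@B2, a@B4, c@B4, d@B6, e@B1, e@B5, f@B4}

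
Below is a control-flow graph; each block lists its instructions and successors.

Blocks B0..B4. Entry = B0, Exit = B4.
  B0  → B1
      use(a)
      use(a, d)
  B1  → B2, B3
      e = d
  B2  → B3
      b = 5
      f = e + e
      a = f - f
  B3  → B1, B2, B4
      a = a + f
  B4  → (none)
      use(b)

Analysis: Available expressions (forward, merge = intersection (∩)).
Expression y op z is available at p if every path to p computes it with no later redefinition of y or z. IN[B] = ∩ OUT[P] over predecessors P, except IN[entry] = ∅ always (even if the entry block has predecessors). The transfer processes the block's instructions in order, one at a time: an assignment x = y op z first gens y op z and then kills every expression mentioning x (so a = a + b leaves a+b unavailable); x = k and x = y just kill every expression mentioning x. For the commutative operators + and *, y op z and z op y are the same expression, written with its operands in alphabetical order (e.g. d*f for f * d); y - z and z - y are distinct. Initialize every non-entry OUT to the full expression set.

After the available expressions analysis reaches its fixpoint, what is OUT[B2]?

Per-block solution:
  B0:   IN={}   OUT={}
  B1:   IN={}   OUT={}
  B2:   IN={}   OUT={e+e, f-f}
  B3:   IN={}   OUT={}
  B4:   IN={}   OUT={}

Merge at B2: IN[B2] = OUT[B1] ∩ OUT[B3] = {}
Applying B2's transfer function to that IN value gives OUT[B2] (row B2 above).

Answer: {e+e, f-f}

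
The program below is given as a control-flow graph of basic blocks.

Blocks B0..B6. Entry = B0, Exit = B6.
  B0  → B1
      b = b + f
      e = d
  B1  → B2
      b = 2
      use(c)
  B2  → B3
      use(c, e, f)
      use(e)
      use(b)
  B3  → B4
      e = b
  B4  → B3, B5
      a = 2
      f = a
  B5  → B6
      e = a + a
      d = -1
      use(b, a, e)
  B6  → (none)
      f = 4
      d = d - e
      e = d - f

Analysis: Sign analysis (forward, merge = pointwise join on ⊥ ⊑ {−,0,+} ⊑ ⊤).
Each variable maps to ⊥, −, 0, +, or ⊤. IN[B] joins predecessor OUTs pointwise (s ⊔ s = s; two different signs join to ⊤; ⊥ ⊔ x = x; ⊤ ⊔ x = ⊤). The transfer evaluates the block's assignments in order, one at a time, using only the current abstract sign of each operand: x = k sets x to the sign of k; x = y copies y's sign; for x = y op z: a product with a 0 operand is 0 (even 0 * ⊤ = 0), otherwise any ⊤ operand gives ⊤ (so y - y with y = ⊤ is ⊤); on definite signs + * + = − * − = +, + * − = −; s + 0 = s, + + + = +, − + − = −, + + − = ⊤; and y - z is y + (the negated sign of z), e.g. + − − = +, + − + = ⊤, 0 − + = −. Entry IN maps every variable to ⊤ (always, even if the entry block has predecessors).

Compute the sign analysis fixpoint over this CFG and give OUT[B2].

Per-block solution:
  B0:  IN=(all ⊤)  OUT=(all ⊤)
  B1:  IN=(all ⊤)  OUT={b:+; rest ⊤}
  B2:  IN={b:+; rest ⊤}  OUT={b:+; rest ⊤}
  B3:  IN={b:+; rest ⊤}  OUT={b:+, e:+; rest ⊤}
  B4:  IN={b:+, e:+; rest ⊤}  OUT={a:+, b:+, e:+, f:+; rest ⊤}
  B5:  IN={a:+, b:+, e:+, f:+; rest ⊤}  OUT={a:+, b:+, d:-, e:+, f:+; rest ⊤}
  B6:  IN={a:+, b:+, d:-, e:+, f:+; rest ⊤}  OUT={a:+, b:+, d:-, e:-, f:+; rest ⊤}

Merge at B2: IN[B2] = OUT[B1] = {a: ⊤, b: +, c: ⊤, d: ⊤, e: ⊤, f: ⊤}
Applying B2's transfer function to that IN value gives OUT[B2] (row B2 above).

Answer: {a: ⊤, b: +, c: ⊤, d: ⊤, e: ⊤, f: ⊤}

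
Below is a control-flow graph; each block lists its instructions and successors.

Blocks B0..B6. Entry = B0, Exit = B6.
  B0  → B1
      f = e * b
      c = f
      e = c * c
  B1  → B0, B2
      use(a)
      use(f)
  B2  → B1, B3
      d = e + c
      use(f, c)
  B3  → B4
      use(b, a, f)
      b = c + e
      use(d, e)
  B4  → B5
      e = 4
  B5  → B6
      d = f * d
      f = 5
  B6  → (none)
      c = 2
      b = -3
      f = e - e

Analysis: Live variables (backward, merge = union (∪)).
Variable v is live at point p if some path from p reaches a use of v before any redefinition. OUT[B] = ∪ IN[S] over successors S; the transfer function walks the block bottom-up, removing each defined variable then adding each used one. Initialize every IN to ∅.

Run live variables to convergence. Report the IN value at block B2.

Per-block solution:
  B0: | IN={a, b, e} | OUT={a, b, c, e, f}
  B1: | IN={a, b, c, e, f} | OUT={a, b, c, e, f}
  B2: | IN={a, b, c, e, f} | OUT={a, b, c, d, e, f}
  B3: | IN={a, b, c, d, e, f} | OUT={d, f}
  B4: | IN={d, f} | OUT={d, e, f}
  B5: | IN={d, e, f} | OUT={e}
  B6: | IN={e} | OUT={}

Merge at B2: OUT[B2] = IN[B1] ⊔ IN[B3] = {a, b, c, d, e, f}
Applying B2's transfer function to that OUT value gives IN[B2] (row B2 above).

Answer: {a, b, c, e, f}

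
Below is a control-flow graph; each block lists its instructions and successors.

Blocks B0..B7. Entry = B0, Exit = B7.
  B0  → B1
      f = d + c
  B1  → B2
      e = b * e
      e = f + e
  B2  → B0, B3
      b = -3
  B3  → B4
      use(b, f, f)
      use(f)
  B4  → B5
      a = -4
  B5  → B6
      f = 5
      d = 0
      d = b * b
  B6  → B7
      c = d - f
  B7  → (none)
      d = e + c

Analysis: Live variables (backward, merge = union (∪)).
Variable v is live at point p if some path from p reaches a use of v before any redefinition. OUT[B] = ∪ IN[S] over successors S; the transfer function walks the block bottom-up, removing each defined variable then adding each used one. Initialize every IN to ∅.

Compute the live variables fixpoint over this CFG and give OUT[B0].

Answer: {b, c, d, e, f}

Working:
Per-block solution:
  B0: | IN={b, c, d, e} | OUT={b, c, d, e, f}
  B1: | IN={b, c, d, e, f} | OUT={c, d, e, f}
  B2: | IN={c, d, e, f} | OUT={b, c, d, e, f}
  B3: | IN={b, e, f} | OUT={b, e}
  B4: | IN={b, e} | OUT={b, e}
  B5: | IN={b, e} | OUT={d, e, f}
  B6: | IN={d, e, f} | OUT={c, e}
  B7: | IN={c, e} | OUT={}

Merge at B0: OUT[B0] = IN[B1] = {b, c, d, e, f}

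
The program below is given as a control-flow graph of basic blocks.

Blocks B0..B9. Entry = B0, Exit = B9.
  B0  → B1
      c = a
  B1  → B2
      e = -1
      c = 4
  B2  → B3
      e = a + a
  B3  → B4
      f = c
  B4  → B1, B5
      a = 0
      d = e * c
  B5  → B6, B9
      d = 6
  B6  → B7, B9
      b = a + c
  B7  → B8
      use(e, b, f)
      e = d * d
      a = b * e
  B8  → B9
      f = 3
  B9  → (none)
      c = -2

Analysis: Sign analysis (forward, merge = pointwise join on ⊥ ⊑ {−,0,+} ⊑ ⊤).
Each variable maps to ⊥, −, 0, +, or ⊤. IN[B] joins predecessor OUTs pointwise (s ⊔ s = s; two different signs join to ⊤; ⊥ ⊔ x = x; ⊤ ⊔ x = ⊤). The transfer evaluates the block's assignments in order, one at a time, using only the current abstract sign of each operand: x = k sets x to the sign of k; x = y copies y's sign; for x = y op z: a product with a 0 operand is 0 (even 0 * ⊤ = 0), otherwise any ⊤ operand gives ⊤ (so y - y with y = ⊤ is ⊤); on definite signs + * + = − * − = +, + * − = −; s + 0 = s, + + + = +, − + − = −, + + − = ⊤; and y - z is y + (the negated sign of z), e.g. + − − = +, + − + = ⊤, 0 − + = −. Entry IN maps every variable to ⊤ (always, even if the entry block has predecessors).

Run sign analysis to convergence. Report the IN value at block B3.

Converged values:
  B0: | IN=(all ⊤) | OUT=(all ⊤)
  B1: | IN=(all ⊤) | OUT={c:+, e:-; rest ⊤}
  B2: | IN={c:+, e:-; rest ⊤} | OUT={c:+; rest ⊤}
  B3: | IN={c:+; rest ⊤} | OUT={c:+, f:+; rest ⊤}
  B4: | IN={c:+, f:+; rest ⊤} | OUT={a:0, c:+, f:+; rest ⊤}
  B5: | IN={a:0, c:+, f:+; rest ⊤} | OUT={a:0, c:+, d:+, f:+; rest ⊤}
  B6: | IN={a:0, c:+, d:+, f:+; rest ⊤} | OUT={a:0, b:+, c:+, d:+, f:+; rest ⊤}
  B7: | IN={a:0, b:+, c:+, d:+, f:+; rest ⊤} | OUT={a:+, b:+, c:+, d:+, e:+, f:+; rest ⊤}
  B8: | IN={a:+, b:+, c:+, d:+, e:+, f:+; rest ⊤} | OUT={a:+, b:+, c:+, d:+, e:+, f:+; rest ⊤}
  B9: | IN={c:+, d:+, f:+; rest ⊤} | OUT={c:-, d:+, f:+; rest ⊤}

Merge at B3: IN[B3] = OUT[B2] = {a: ⊤, b: ⊤, c: +, d: ⊤, e: ⊤, f: ⊤}

Answer: {a: ⊤, b: ⊤, c: +, d: ⊤, e: ⊤, f: ⊤}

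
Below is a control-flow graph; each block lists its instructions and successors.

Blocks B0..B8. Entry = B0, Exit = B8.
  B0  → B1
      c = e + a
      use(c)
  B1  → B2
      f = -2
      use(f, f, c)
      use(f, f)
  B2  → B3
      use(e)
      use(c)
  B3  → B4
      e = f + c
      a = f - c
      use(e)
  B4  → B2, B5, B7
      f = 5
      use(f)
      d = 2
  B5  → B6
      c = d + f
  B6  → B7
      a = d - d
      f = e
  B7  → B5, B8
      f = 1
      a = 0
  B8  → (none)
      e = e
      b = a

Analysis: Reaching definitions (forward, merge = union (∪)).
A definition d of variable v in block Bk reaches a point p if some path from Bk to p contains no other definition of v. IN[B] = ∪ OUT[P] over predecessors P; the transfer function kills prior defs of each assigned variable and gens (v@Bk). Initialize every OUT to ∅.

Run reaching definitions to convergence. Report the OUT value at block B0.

Per-block solution:
  B0:   IN={}   OUT={c@B0}
  B1:   IN={c@B0}   OUT={c@B0, f@B1}
  B2:   IN={a@B3, c@B0, d@B4, e@B3, f@B1, f@B4}   OUT={a@B3, c@B0, d@B4, e@B3, f@B1, f@B4}
  B3:   IN={a@B3, c@B0, d@B4, e@B3, f@B1, f@B4}   OUT={a@B3, c@B0, d@B4, e@B3, f@B1, f@B4}
  B4:   IN={a@B3, c@B0, d@B4, e@B3, f@B1, f@B4}   OUT={a@B3, c@B0, d@B4, e@B3, f@B4}
  B5:   IN={a@B3, a@B7, c@B0, c@B5, d@B4, e@B3, f@B4, f@B7}   OUT={a@B3, a@B7, c@B5, d@B4, e@B3, f@B4, f@B7}
  B6:   IN={a@B3, a@B7, c@B5, d@B4, e@B3, f@B4, f@B7}   OUT={a@B6, c@B5, d@B4, e@B3, f@B6}
  B7:   IN={a@B3, a@B6, c@B0, c@B5, d@B4, e@B3, f@B4, f@B6}   OUT={a@B7, c@B0, c@B5, d@B4, e@B3, f@B7}
  B8:   IN={a@B7, c@B0, c@B5, d@B4, e@B3, f@B7}   OUT={a@B7, b@B8, c@B0, c@B5, d@B4, e@B8, f@B7}

B0 is the boundary node: IN[B0] = {}
Applying B0's transfer function to that IN value gives OUT[B0] (row B0 above).

Answer: {c@B0}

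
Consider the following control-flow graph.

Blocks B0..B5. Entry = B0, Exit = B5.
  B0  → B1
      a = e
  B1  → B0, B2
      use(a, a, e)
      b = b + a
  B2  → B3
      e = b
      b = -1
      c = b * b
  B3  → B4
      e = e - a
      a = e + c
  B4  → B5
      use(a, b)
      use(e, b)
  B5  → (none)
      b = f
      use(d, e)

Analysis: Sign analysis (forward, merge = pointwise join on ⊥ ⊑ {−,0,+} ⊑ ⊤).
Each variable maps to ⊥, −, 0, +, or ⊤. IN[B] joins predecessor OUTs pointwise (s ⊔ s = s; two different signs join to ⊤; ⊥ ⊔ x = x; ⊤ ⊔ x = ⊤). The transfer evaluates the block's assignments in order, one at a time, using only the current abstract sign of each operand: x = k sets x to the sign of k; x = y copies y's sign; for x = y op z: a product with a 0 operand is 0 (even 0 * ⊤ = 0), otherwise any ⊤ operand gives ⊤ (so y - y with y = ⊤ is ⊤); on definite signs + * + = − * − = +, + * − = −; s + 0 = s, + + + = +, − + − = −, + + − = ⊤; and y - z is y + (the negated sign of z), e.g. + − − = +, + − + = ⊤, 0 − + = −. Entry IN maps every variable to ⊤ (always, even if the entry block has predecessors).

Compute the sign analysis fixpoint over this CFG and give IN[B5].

Answer: {a: ⊤, b: -, c: +, d: ⊤, e: ⊤, f: ⊤}

Working:
Fixpoint table:
  B0:   IN=(all ⊤)   OUT=(all ⊤)
  B1:   IN=(all ⊤)   OUT=(all ⊤)
  B2:   IN=(all ⊤)   OUT={b:-, c:+; rest ⊤}
  B3:   IN={b:-, c:+; rest ⊤}   OUT={b:-, c:+; rest ⊤}
  B4:   IN={b:-, c:+; rest ⊤}   OUT={b:-, c:+; rest ⊤}
  B5:   IN={b:-, c:+; rest ⊤}   OUT={c:+; rest ⊤}

Merge at B5: IN[B5] = OUT[B4] = {a: ⊤, b: -, c: +, d: ⊤, e: ⊤, f: ⊤}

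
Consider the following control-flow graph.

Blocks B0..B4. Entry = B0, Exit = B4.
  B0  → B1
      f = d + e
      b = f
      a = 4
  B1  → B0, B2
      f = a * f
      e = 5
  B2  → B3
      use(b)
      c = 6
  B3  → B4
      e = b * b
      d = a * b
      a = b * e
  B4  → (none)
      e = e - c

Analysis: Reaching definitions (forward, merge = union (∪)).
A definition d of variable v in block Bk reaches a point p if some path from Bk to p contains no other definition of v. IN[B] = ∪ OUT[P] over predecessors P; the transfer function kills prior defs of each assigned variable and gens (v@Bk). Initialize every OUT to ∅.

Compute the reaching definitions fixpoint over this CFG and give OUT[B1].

Answer: {a@B0, b@B0, e@B1, f@B1}

Derivation:
Per-block solution:
  B0: | IN={a@B0, b@B0, e@B1, f@B1} | OUT={a@B0, b@B0, e@B1, f@B0}
  B1: | IN={a@B0, b@B0, e@B1, f@B0} | OUT={a@B0, b@B0, e@B1, f@B1}
  B2: | IN={a@B0, b@B0, e@B1, f@B1} | OUT={a@B0, b@B0, c@B2, e@B1, f@B1}
  B3: | IN={a@B0, b@B0, c@B2, e@B1, f@B1} | OUT={a@B3, b@B0, c@B2, d@B3, e@B3, f@B1}
  B4: | IN={a@B3, b@B0, c@B2, d@B3, e@B3, f@B1} | OUT={a@B3, b@B0, c@B2, d@B3, e@B4, f@B1}

Merge at B1: IN[B1] = OUT[B0] = {a@B0, b@B0, e@B1, f@B0}
Applying B1's transfer function to that IN value gives OUT[B1] (row B1 above).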